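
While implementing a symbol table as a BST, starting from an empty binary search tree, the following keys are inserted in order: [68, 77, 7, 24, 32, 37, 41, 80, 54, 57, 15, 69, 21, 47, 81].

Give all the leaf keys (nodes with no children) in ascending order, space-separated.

21 47 57 69 81

68: root
77: right child of 68 (depth 1)
7: left child of 68 (depth 1)
24: right child of 7 (depth 2)
32: right child of 24 (depth 3)
37: right child of 32 (depth 4)
41: right child of 37 (depth 5)
80: right child of 77 (depth 2)
54: right child of 41 (depth 6)
57: right child of 54 (depth 7)
15: left child of 24 (depth 3)
69: left child of 77 (depth 2)
21: right child of 15 (depth 4)
47: left child of 54 (depth 7)
81: right child of 80 (depth 3)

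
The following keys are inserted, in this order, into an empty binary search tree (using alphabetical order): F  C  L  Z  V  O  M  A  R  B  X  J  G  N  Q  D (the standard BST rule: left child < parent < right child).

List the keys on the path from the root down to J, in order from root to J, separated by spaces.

F: root
C: left child of F (depth 1)
L: right child of F (depth 1)
Z: right child of L (depth 2)
V: left child of Z (depth 3)
O: left child of V (depth 4)
M: left child of O (depth 5)
A: left child of C (depth 2)
R: right child of O (depth 5)
B: right child of A (depth 3)
X: right child of V (depth 4)
J: left child of L (depth 2)
G: left child of J (depth 3)
N: right child of M (depth 6)
Q: left child of R (depth 6)
D: right child of C (depth 2)

F L J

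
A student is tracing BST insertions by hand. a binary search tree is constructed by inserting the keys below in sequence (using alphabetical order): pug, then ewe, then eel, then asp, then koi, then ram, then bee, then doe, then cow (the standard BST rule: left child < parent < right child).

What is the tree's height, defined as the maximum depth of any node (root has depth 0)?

6

Resulting structure (node: left, right):
  pug: L=ewe, R=ram
  ewe: L=eel, R=koi
  eel: L=asp, R=–
  asp: L=–, R=bee
  koi: L=–, R=–
  ram: L=–, R=–
  bee: L=–, R=doe
  doe: L=cow, R=–
  cow: L=–, R=–

The deepest node is cow at depth 6.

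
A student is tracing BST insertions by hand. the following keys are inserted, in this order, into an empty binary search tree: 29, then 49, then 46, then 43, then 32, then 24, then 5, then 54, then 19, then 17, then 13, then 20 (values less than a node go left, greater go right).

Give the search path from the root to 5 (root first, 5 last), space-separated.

Resulting structure (node: left, right):
  29: L=24, R=49
  49: L=46, R=54
  46: L=43, R=–
  43: L=32, R=–
  32: L=–, R=–
  24: L=5, R=–
  5: L=–, R=19
  54: L=–, R=–
  19: L=17, R=20
  17: L=13, R=–
  13: L=–, R=–
  20: L=–, R=–

29 24 5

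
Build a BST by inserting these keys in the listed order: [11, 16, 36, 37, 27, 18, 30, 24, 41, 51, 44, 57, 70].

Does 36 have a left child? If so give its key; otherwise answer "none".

27

11: root
16: right child of 11 (depth 1)
36: right child of 16 (depth 2)
37: right child of 36 (depth 3)
27: left child of 36 (depth 3)
18: left child of 27 (depth 4)
30: right child of 27 (depth 4)
24: right child of 18 (depth 5)
41: right child of 37 (depth 4)
51: right child of 41 (depth 5)
44: left child of 51 (depth 6)
57: right child of 51 (depth 6)
70: right child of 57 (depth 7)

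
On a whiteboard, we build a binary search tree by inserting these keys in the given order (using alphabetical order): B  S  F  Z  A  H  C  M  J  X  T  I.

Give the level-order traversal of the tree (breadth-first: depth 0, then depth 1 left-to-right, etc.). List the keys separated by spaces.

Insert B: tree is empty, so B becomes the root.
Insert S: S > B → go right. Place as right child of B.
Insert F: F > B → go right; F < S → go left. Place as left child of S.
Insert Z: Z > B → go right; Z > S → go right. Place as right child of S.
Insert A: A < B → go left. Place as left child of B.
Insert H: H > B → go right; H < S → go left; H > F → go right. Place as right child of F.
Insert C: C > B → go right; C < S → go left; C < F → go left. Place as left child of F.
Insert M: M > B → go right; M < S → go left; M > F → go right; M > H → go right. Place as right child of H.
Insert J: J > B → go right; J < S → go left; J > F → go right; J > H → go right; J < M → go left. Place as left child of M.
Insert X: X > B → go right; X > S → go right; X < Z → go left. Place as left child of Z.
Insert T: T > B → go right; T > S → go right; T < Z → go left; T < X → go left. Place as left child of X.
Insert I: I > B → go right; I < S → go left; I > F → go right; I > H → go right; I < M → go left; I < J → go left. Place as left child of J.

B A S F Z C H X M T J I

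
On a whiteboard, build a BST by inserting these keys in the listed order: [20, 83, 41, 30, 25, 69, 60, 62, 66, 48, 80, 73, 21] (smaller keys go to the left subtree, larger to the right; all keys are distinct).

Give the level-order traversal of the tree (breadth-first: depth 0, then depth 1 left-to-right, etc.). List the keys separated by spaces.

20 83 41 30 69 25 60 80 21 48 62 73 66

20: root
83: right child of 20 (depth 1)
41: left child of 83 (depth 2)
30: left child of 41 (depth 3)
25: left child of 30 (depth 4)
69: right child of 41 (depth 3)
60: left child of 69 (depth 4)
62: right child of 60 (depth 5)
66: right child of 62 (depth 6)
48: left child of 60 (depth 5)
80: right child of 69 (depth 4)
73: left child of 80 (depth 5)
21: left child of 25 (depth 5)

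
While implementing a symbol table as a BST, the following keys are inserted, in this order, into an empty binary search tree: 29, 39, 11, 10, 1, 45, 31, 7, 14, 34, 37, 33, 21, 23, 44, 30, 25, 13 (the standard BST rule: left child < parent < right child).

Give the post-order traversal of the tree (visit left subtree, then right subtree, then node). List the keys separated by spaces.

Insert 29: tree is empty, so 29 becomes the root.
Insert 39: 39 > 29 → go right. Place as right child of 29.
Insert 11: 11 < 29 → go left. Place as left child of 29.
Insert 10: 10 < 29 → go left; 10 < 11 → go left. Place as left child of 11.
Insert 1: 1 < 29 → go left; 1 < 11 → go left; 1 < 10 → go left. Place as left child of 10.
Insert 45: 45 > 29 → go right; 45 > 39 → go right. Place as right child of 39.
Insert 31: 31 > 29 → go right; 31 < 39 → go left. Place as left child of 39.
Insert 7: 7 < 29 → go left; 7 < 11 → go left; 7 < 10 → go left; 7 > 1 → go right. Place as right child of 1.
Insert 14: 14 < 29 → go left; 14 > 11 → go right. Place as right child of 11.
Insert 34: 34 > 29 → go right; 34 < 39 → go left; 34 > 31 → go right. Place as right child of 31.
Insert 37: 37 > 29 → go right; 37 < 39 → go left; 37 > 31 → go right; 37 > 34 → go right. Place as right child of 34.
Insert 33: 33 > 29 → go right; 33 < 39 → go left; 33 > 31 → go right; 33 < 34 → go left. Place as left child of 34.
Insert 21: 21 < 29 → go left; 21 > 11 → go right; 21 > 14 → go right. Place as right child of 14.
Insert 23: 23 < 29 → go left; 23 > 11 → go right; 23 > 14 → go right; 23 > 21 → go right. Place as right child of 21.
Insert 44: 44 > 29 → go right; 44 > 39 → go right; 44 < 45 → go left. Place as left child of 45.
Insert 30: 30 > 29 → go right; 30 < 39 → go left; 30 < 31 → go left. Place as left child of 31.
Insert 25: 25 < 29 → go left; 25 > 11 → go right; 25 > 14 → go right; 25 > 21 → go right; 25 > 23 → go right. Place as right child of 23.
Insert 13: 13 < 29 → go left; 13 > 11 → go right; 13 < 14 → go left. Place as left child of 14.

7 1 10 13 25 23 21 14 11 30 33 37 34 31 44 45 39 29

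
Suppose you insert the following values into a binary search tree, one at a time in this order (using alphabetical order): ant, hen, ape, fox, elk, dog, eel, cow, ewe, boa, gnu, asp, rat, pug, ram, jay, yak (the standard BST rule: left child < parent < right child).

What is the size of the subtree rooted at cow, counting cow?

Resulting structure (node: left, right):
  ant: L=–, R=hen
  hen: L=ape, R=rat
  ape: L=–, R=fox
  fox: L=elk, R=gnu
  elk: L=dog, R=ewe
  dog: L=cow, R=eel
  eel: L=–, R=–
  cow: L=boa, R=–
  ewe: L=–, R=–
  boa: L=asp, R=–
  gnu: L=–, R=–
  asp: L=–, R=–
  rat: L=pug, R=yak
  pug: L=jay, R=ram
  ram: L=–, R=–
  jay: L=–, R=–
  yak: L=–, R=–

Subtree rooted at cow contains: cow, boa, asp — 3 nodes.

3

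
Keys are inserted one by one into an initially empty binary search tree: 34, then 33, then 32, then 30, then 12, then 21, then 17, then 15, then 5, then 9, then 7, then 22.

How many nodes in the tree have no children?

3

Insert 34: tree is empty, so 34 becomes the root.
Insert 33: 33 < 34 → go left. Place as left child of 34.
Insert 32: 32 < 34 → go left; 32 < 33 → go left. Place as left child of 33.
Insert 30: 30 < 34 → go left; 30 < 33 → go left; 30 < 32 → go left. Place as left child of 32.
Insert 12: 12 < 34 → go left; 12 < 33 → go left; 12 < 32 → go left; 12 < 30 → go left. Place as left child of 30.
Insert 21: 21 < 34 → go left; 21 < 33 → go left; 21 < 32 → go left; 21 < 30 → go left; 21 > 12 → go right. Place as right child of 12.
Insert 17: 17 < 34 → go left; 17 < 33 → go left; 17 < 32 → go left; 17 < 30 → go left; 17 > 12 → go right; 17 < 21 → go left. Place as left child of 21.
Insert 15: 15 < 34 → go left; 15 < 33 → go left; 15 < 32 → go left; 15 < 30 → go left; 15 > 12 → go right; 15 < 21 → go left; 15 < 17 → go left. Place as left child of 17.
Insert 5: 5 < 34 → go left; 5 < 33 → go left; 5 < 32 → go left; 5 < 30 → go left; 5 < 12 → go left. Place as left child of 12.
Insert 9: 9 < 34 → go left; 9 < 33 → go left; 9 < 32 → go left; 9 < 30 → go left; 9 < 12 → go left; 9 > 5 → go right. Place as right child of 5.
Insert 7: 7 < 34 → go left; 7 < 33 → go left; 7 < 32 → go left; 7 < 30 → go left; 7 < 12 → go left; 7 > 5 → go right; 7 < 9 → go left. Place as left child of 9.
Insert 22: 22 < 34 → go left; 22 < 33 → go left; 22 < 32 → go left; 22 < 30 → go left; 22 > 12 → go right; 22 > 21 → go right. Place as right child of 21.

Leaves: 7, 15, 22 — 3 in total.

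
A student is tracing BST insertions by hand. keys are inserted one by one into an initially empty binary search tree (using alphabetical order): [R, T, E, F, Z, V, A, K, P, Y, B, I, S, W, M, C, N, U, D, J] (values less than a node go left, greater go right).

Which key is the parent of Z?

T

Resulting structure (node: left, right):
  R: L=E, R=T
  T: L=S, R=Z
  E: L=A, R=F
  F: L=–, R=K
  Z: L=V, R=–
  V: L=U, R=Y
  A: L=–, R=B
  K: L=I, R=P
  P: L=M, R=–
  Y: L=W, R=–
  B: L=–, R=C
  I: L=–, R=J
  S: L=–, R=–
  W: L=–, R=–
  M: L=–, R=N
  C: L=–, R=D
  N: L=–, R=–
  U: L=–, R=–
  D: L=–, R=–
  J: L=–, R=–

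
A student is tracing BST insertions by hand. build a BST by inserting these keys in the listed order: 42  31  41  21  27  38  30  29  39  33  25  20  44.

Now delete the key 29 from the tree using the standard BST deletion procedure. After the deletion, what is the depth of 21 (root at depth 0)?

2

Resulting structure (node: left, right):
  42: L=31, R=44
  31: L=21, R=41
  41: L=38, R=–
  21: L=20, R=27
  27: L=25, R=30
  38: L=33, R=39
  30: L=29, R=–
  29: L=–, R=–
  39: L=–, R=–
  33: L=–, R=–
  25: L=–, R=–
  20: L=–, R=–
  44: L=–, R=–

Delete 29 (at most one child — splice it out).
After deletion, path to 21: 42 → 31 → 21.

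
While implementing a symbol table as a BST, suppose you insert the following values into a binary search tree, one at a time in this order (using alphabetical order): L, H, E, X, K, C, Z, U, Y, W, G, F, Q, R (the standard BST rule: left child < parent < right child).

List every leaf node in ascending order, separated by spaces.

C F K R W Y

Insert L: tree is empty, so L becomes the root.
Insert H: H < L → go left. Place as left child of L.
Insert E: E < L → go left; E < H → go left. Place as left child of H.
Insert X: X > L → go right. Place as right child of L.
Insert K: K < L → go left; K > H → go right. Place as right child of H.
Insert C: C < L → go left; C < H → go left; C < E → go left. Place as left child of E.
Insert Z: Z > L → go right; Z > X → go right. Place as right child of X.
Insert U: U > L → go right; U < X → go left. Place as left child of X.
Insert Y: Y > L → go right; Y > X → go right; Y < Z → go left. Place as left child of Z.
Insert W: W > L → go right; W < X → go left; W > U → go right. Place as right child of U.
Insert G: G < L → go left; G < H → go left; G > E → go right. Place as right child of E.
Insert F: F < L → go left; F < H → go left; F > E → go right; F < G → go left. Place as left child of G.
Insert Q: Q > L → go right; Q < X → go left; Q < U → go left. Place as left child of U.
Insert R: R > L → go right; R < X → go left; R < U → go left; R > Q → go right. Place as right child of Q.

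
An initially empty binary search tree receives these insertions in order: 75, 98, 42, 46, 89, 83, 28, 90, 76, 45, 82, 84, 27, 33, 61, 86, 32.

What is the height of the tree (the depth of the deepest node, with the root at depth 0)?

75: root
98: right child of 75 (depth 1)
42: left child of 75 (depth 1)
46: right child of 42 (depth 2)
89: left child of 98 (depth 2)
83: left child of 89 (depth 3)
28: left child of 42 (depth 2)
90: right child of 89 (depth 3)
76: left child of 83 (depth 4)
45: left child of 46 (depth 3)
82: right child of 76 (depth 5)
84: right child of 83 (depth 4)
27: left child of 28 (depth 3)
33: right child of 28 (depth 3)
61: right child of 46 (depth 3)
86: right child of 84 (depth 5)
32: left child of 33 (depth 4)

The deepest node is 82 at depth 5.

5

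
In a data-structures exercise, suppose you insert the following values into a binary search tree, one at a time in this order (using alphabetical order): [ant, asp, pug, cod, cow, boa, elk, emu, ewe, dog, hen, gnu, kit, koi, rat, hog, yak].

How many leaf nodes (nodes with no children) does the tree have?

Insert ant: tree is empty, so ant becomes the root.
Insert asp: asp > ant → go right. Place as right child of ant.
Insert pug: pug > ant → go right; pug > asp → go right. Place as right child of asp.
Insert cod: cod > ant → go right; cod > asp → go right; cod < pug → go left. Place as left child of pug.
Insert cow: cow > ant → go right; cow > asp → go right; cow < pug → go left; cow > cod → go right. Place as right child of cod.
Insert boa: boa > ant → go right; boa > asp → go right; boa < pug → go left; boa < cod → go left. Place as left child of cod.
Insert elk: elk > ant → go right; elk > asp → go right; elk < pug → go left; elk > cod → go right; elk > cow → go right. Place as right child of cow.
Insert emu: emu > ant → go right; emu > asp → go right; emu < pug → go left; emu > cod → go right; emu > cow → go right; emu > elk → go right. Place as right child of elk.
Insert ewe: ewe > ant → go right; ewe > asp → go right; ewe < pug → go left; ewe > cod → go right; ewe > cow → go right; ewe > elk → go right; ewe > emu → go right. Place as right child of emu.
Insert dog: dog > ant → go right; dog > asp → go right; dog < pug → go left; dog > cod → go right; dog > cow → go right; dog < elk → go left. Place as left child of elk.
Insert hen: hen > ant → go right; hen > asp → go right; hen < pug → go left; hen > cod → go right; hen > cow → go right; hen > elk → go right; hen > emu → go right; hen > ewe → go right. Place as right child of ewe.
Insert gnu: gnu > ant → go right; gnu > asp → go right; gnu < pug → go left; gnu > cod → go right; gnu > cow → go right; gnu > elk → go right; gnu > emu → go right; gnu > ewe → go right; gnu < hen → go left. Place as left child of hen.
Insert kit: kit > ant → go right; kit > asp → go right; kit < pug → go left; kit > cod → go right; kit > cow → go right; kit > elk → go right; kit > emu → go right; kit > ewe → go right; kit > hen → go right. Place as right child of hen.
Insert koi: koi > ant → go right; koi > asp → go right; koi < pug → go left; koi > cod → go right; koi > cow → go right; koi > elk → go right; koi > emu → go right; koi > ewe → go right; koi > hen → go right; koi > kit → go right. Place as right child of kit.
Insert rat: rat > ant → go right; rat > asp → go right; rat > pug → go right. Place as right child of pug.
Insert hog: hog > ant → go right; hog > asp → go right; hog < pug → go left; hog > cod → go right; hog > cow → go right; hog > elk → go right; hog > emu → go right; hog > ewe → go right; hog > hen → go right; hog < kit → go left. Place as left child of kit.
Insert yak: yak > ant → go right; yak > asp → go right; yak > pug → go right; yak > rat → go right. Place as right child of rat.

Leaves: boa, dog, gnu, hog, koi, yak — 6 in total.

6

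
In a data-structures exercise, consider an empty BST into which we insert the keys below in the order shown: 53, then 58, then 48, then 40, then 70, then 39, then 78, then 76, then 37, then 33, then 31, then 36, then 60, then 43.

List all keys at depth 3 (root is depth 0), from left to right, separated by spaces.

39 43 60 78

53: root
58: right child of 53 (depth 1)
48: left child of 53 (depth 1)
40: left child of 48 (depth 2)
70: right child of 58 (depth 2)
39: left child of 40 (depth 3)
78: right child of 70 (depth 3)
76: left child of 78 (depth 4)
37: left child of 39 (depth 4)
33: left child of 37 (depth 5)
31: left child of 33 (depth 6)
36: right child of 33 (depth 6)
60: left child of 70 (depth 3)
43: right child of 40 (depth 3)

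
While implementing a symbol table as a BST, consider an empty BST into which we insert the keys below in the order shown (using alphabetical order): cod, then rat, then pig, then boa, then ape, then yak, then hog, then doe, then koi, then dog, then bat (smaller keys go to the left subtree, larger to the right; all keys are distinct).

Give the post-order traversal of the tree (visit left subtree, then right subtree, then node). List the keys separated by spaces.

bat ape boa dog doe koi hog pig yak rat cod

cod: root
rat: right child of cod (depth 1)
pig: left child of rat (depth 2)
boa: left child of cod (depth 1)
ape: left child of boa (depth 2)
yak: right child of rat (depth 2)
hog: left child of pig (depth 3)
doe: left child of hog (depth 4)
koi: right child of hog (depth 4)
dog: right child of doe (depth 5)
bat: right child of ape (depth 3)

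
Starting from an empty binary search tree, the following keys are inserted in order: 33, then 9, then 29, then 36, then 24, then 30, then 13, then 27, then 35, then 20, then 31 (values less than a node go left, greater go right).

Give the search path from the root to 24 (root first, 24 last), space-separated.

33: root
9: left child of 33 (depth 1)
29: right child of 9 (depth 2)
36: right child of 33 (depth 1)
24: left child of 29 (depth 3)
30: right child of 29 (depth 3)
13: left child of 24 (depth 4)
27: right child of 24 (depth 4)
35: left child of 36 (depth 2)
20: right child of 13 (depth 5)
31: right child of 30 (depth 4)

33 9 29 24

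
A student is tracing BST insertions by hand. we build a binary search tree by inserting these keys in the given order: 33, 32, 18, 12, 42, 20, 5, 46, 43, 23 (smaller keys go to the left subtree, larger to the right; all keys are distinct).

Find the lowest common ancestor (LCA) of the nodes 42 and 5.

33

Resulting structure (node: left, right):
  33: L=32, R=42
  32: L=18, R=–
  18: L=12, R=20
  12: L=5, R=–
  42: L=–, R=46
  20: L=–, R=23
  5: L=–, R=–
  46: L=43, R=–
  43: L=–, R=–
  23: L=–, R=–

Path to 42: 33 → 42
Path to 5: 33 → 32 → 18 → 12 → 5
The paths share a prefix ending at 33, then split left and right.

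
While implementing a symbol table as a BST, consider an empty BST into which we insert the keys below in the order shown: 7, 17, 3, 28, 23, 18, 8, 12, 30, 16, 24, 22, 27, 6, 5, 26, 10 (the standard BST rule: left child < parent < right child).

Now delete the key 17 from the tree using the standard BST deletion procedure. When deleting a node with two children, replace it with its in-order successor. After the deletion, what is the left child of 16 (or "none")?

none

Insert 7: tree is empty, so 7 becomes the root.
Insert 17: 17 > 7 → go right. Place as right child of 7.
Insert 3: 3 < 7 → go left. Place as left child of 7.
Insert 28: 28 > 7 → go right; 28 > 17 → go right. Place as right child of 17.
Insert 23: 23 > 7 → go right; 23 > 17 → go right; 23 < 28 → go left. Place as left child of 28.
Insert 18: 18 > 7 → go right; 18 > 17 → go right; 18 < 28 → go left; 18 < 23 → go left. Place as left child of 23.
Insert 8: 8 > 7 → go right; 8 < 17 → go left. Place as left child of 17.
Insert 12: 12 > 7 → go right; 12 < 17 → go left; 12 > 8 → go right. Place as right child of 8.
Insert 30: 30 > 7 → go right; 30 > 17 → go right; 30 > 28 → go right. Place as right child of 28.
Insert 16: 16 > 7 → go right; 16 < 17 → go left; 16 > 8 → go right; 16 > 12 → go right. Place as right child of 12.
Insert 24: 24 > 7 → go right; 24 > 17 → go right; 24 < 28 → go left; 24 > 23 → go right. Place as right child of 23.
Insert 22: 22 > 7 → go right; 22 > 17 → go right; 22 < 28 → go left; 22 < 23 → go left; 22 > 18 → go right. Place as right child of 18.
Insert 27: 27 > 7 → go right; 27 > 17 → go right; 27 < 28 → go left; 27 > 23 → go right; 27 > 24 → go right. Place as right child of 24.
Insert 6: 6 < 7 → go left; 6 > 3 → go right. Place as right child of 3.
Insert 5: 5 < 7 → go left; 5 > 3 → go right; 5 < 6 → go left. Place as left child of 6.
Insert 26: 26 > 7 → go right; 26 > 17 → go right; 26 < 28 → go left; 26 > 23 → go right; 26 > 24 → go right; 26 < 27 → go left. Place as left child of 27.
Insert 10: 10 > 7 → go right; 10 < 17 → go left; 10 > 8 → go right; 10 < 12 → go left. Place as left child of 12.

Delete 17 (two children — replace with in-order successor).
After deletion, 16's left child: none.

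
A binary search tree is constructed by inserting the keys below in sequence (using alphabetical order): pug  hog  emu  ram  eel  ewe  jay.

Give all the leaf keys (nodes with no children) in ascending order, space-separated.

pug: root
hog: left child of pug (depth 1)
emu: left child of hog (depth 2)
ram: right child of pug (depth 1)
eel: left child of emu (depth 3)
ewe: right child of emu (depth 3)
jay: right child of hog (depth 2)

eel ewe jay ram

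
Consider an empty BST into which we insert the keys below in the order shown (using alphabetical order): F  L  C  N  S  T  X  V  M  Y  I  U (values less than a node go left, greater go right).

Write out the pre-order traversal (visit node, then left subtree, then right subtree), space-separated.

F C L I N M S T X V U Y

Resulting structure (node: left, right):
  F: L=C, R=L
  L: L=I, R=N
  C: L=–, R=–
  N: L=M, R=S
  S: L=–, R=T
  T: L=–, R=X
  X: L=V, R=Y
  V: L=U, R=–
  M: L=–, R=–
  Y: L=–, R=–
  I: L=–, R=–
  U: L=–, R=–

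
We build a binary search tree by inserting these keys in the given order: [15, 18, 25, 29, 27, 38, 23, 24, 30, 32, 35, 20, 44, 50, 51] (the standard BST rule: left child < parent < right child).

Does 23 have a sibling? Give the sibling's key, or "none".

15: root
18: right child of 15 (depth 1)
25: right child of 18 (depth 2)
29: right child of 25 (depth 3)
27: left child of 29 (depth 4)
38: right child of 29 (depth 4)
23: left child of 25 (depth 3)
24: right child of 23 (depth 4)
30: left child of 38 (depth 5)
32: right child of 30 (depth 6)
35: right child of 32 (depth 7)
20: left child of 23 (depth 4)
44: right child of 38 (depth 5)
50: right child of 44 (depth 6)
51: right child of 50 (depth 7)

23's parent is 25; the other child of 25 is 29.

29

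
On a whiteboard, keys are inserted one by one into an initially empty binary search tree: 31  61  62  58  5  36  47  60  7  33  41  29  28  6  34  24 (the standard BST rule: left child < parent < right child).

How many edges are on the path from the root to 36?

3

31: root
61: right child of 31 (depth 1)
62: right child of 61 (depth 2)
58: left child of 61 (depth 2)
5: left child of 31 (depth 1)
36: left child of 58 (depth 3)
47: right child of 36 (depth 4)
60: right child of 58 (depth 3)
7: right child of 5 (depth 2)
33: left child of 36 (depth 4)
41: left child of 47 (depth 5)
29: right child of 7 (depth 3)
28: left child of 29 (depth 4)
6: left child of 7 (depth 3)
34: right child of 33 (depth 5)
24: left child of 28 (depth 5)

Path to 36: 31 → 61 → 58 → 36, which is 3 edges.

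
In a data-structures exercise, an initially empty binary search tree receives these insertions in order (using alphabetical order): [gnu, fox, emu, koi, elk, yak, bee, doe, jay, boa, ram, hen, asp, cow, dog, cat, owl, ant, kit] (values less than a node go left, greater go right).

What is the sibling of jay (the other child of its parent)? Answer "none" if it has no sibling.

Insert gnu: tree is empty, so gnu becomes the root.
Insert fox: fox < gnu → go left. Place as left child of gnu.
Insert emu: emu < gnu → go left; emu < fox → go left. Place as left child of fox.
Insert koi: koi > gnu → go right. Place as right child of gnu.
Insert elk: elk < gnu → go left; elk < fox → go left; elk < emu → go left. Place as left child of emu.
Insert yak: yak > gnu → go right; yak > koi → go right. Place as right child of koi.
Insert bee: bee < gnu → go left; bee < fox → go left; bee < emu → go left; bee < elk → go left. Place as left child of elk.
Insert doe: doe < gnu → go left; doe < fox → go left; doe < emu → go left; doe < elk → go left; doe > bee → go right. Place as right child of bee.
Insert jay: jay > gnu → go right; jay < koi → go left. Place as left child of koi.
Insert boa: boa < gnu → go left; boa < fox → go left; boa < emu → go left; boa < elk → go left; boa > bee → go right; boa < doe → go left. Place as left child of doe.
Insert ram: ram > gnu → go right; ram > koi → go right; ram < yak → go left. Place as left child of yak.
Insert hen: hen > gnu → go right; hen < koi → go left; hen < jay → go left. Place as left child of jay.
Insert asp: asp < gnu → go left; asp < fox → go left; asp < emu → go left; asp < elk → go left; asp < bee → go left. Place as left child of bee.
Insert cow: cow < gnu → go left; cow < fox → go left; cow < emu → go left; cow < elk → go left; cow > bee → go right; cow < doe → go left; cow > boa → go right. Place as right child of boa.
Insert dog: dog < gnu → go left; dog < fox → go left; dog < emu → go left; dog < elk → go left; dog > bee → go right; dog > doe → go right. Place as right child of doe.
Insert cat: cat < gnu → go left; cat < fox → go left; cat < emu → go left; cat < elk → go left; cat > bee → go right; cat < doe → go left; cat > boa → go right; cat < cow → go left. Place as left child of cow.
Insert owl: owl > gnu → go right; owl > koi → go right; owl < yak → go left; owl < ram → go left. Place as left child of ram.
Insert ant: ant < gnu → go left; ant < fox → go left; ant < emu → go left; ant < elk → go left; ant < bee → go left; ant < asp → go left. Place as left child of asp.
Insert kit: kit > gnu → go right; kit < koi → go left; kit > jay → go right. Place as right child of jay.

jay's parent is koi; the other child of koi is yak.

yak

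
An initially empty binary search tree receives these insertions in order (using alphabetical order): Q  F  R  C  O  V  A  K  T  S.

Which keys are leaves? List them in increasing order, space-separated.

A K S

Insert Q: tree is empty, so Q becomes the root.
Insert F: F < Q → go left. Place as left child of Q.
Insert R: R > Q → go right. Place as right child of Q.
Insert C: C < Q → go left; C < F → go left. Place as left child of F.
Insert O: O < Q → go left; O > F → go right. Place as right child of F.
Insert V: V > Q → go right; V > R → go right. Place as right child of R.
Insert A: A < Q → go left; A < F → go left; A < C → go left. Place as left child of C.
Insert K: K < Q → go left; K > F → go right; K < O → go left. Place as left child of O.
Insert T: T > Q → go right; T > R → go right; T < V → go left. Place as left child of V.
Insert S: S > Q → go right; S > R → go right; S < V → go left; S < T → go left. Place as left child of T.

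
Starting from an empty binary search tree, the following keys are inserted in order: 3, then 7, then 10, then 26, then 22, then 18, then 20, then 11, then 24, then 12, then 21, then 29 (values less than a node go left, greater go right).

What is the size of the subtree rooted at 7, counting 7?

11

Insert 3: tree is empty, so 3 becomes the root.
Insert 7: 7 > 3 → go right. Place as right child of 3.
Insert 10: 10 > 3 → go right; 10 > 7 → go right. Place as right child of 7.
Insert 26: 26 > 3 → go right; 26 > 7 → go right; 26 > 10 → go right. Place as right child of 10.
Insert 22: 22 > 3 → go right; 22 > 7 → go right; 22 > 10 → go right; 22 < 26 → go left. Place as left child of 26.
Insert 18: 18 > 3 → go right; 18 > 7 → go right; 18 > 10 → go right; 18 < 26 → go left; 18 < 22 → go left. Place as left child of 22.
Insert 20: 20 > 3 → go right; 20 > 7 → go right; 20 > 10 → go right; 20 < 26 → go left; 20 < 22 → go left; 20 > 18 → go right. Place as right child of 18.
Insert 11: 11 > 3 → go right; 11 > 7 → go right; 11 > 10 → go right; 11 < 26 → go left; 11 < 22 → go left; 11 < 18 → go left. Place as left child of 18.
Insert 24: 24 > 3 → go right; 24 > 7 → go right; 24 > 10 → go right; 24 < 26 → go left; 24 > 22 → go right. Place as right child of 22.
Insert 12: 12 > 3 → go right; 12 > 7 → go right; 12 > 10 → go right; 12 < 26 → go left; 12 < 22 → go left; 12 < 18 → go left; 12 > 11 → go right. Place as right child of 11.
Insert 21: 21 > 3 → go right; 21 > 7 → go right; 21 > 10 → go right; 21 < 26 → go left; 21 < 22 → go left; 21 > 18 → go right; 21 > 20 → go right. Place as right child of 20.
Insert 29: 29 > 3 → go right; 29 > 7 → go right; 29 > 10 → go right; 29 > 26 → go right. Place as right child of 26.

Subtree rooted at 7 contains: 7, 10, 26, 22, 18, 11, 12, 20, 21, 24, 29 — 11 nodes.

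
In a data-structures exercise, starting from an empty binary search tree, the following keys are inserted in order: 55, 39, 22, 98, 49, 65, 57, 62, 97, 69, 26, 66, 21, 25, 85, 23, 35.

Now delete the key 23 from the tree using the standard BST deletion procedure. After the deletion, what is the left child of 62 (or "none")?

Insert 55: tree is empty, so 55 becomes the root.
Insert 39: 39 < 55 → go left. Place as left child of 55.
Insert 22: 22 < 55 → go left; 22 < 39 → go left. Place as left child of 39.
Insert 98: 98 > 55 → go right. Place as right child of 55.
Insert 49: 49 < 55 → go left; 49 > 39 → go right. Place as right child of 39.
Insert 65: 65 > 55 → go right; 65 < 98 → go left. Place as left child of 98.
Insert 57: 57 > 55 → go right; 57 < 98 → go left; 57 < 65 → go left. Place as left child of 65.
Insert 62: 62 > 55 → go right; 62 < 98 → go left; 62 < 65 → go left; 62 > 57 → go right. Place as right child of 57.
Insert 97: 97 > 55 → go right; 97 < 98 → go left; 97 > 65 → go right. Place as right child of 65.
Insert 69: 69 > 55 → go right; 69 < 98 → go left; 69 > 65 → go right; 69 < 97 → go left. Place as left child of 97.
Insert 26: 26 < 55 → go left; 26 < 39 → go left; 26 > 22 → go right. Place as right child of 22.
Insert 66: 66 > 55 → go right; 66 < 98 → go left; 66 > 65 → go right; 66 < 97 → go left; 66 < 69 → go left. Place as left child of 69.
Insert 21: 21 < 55 → go left; 21 < 39 → go left; 21 < 22 → go left. Place as left child of 22.
Insert 25: 25 < 55 → go left; 25 < 39 → go left; 25 > 22 → go right; 25 < 26 → go left. Place as left child of 26.
Insert 85: 85 > 55 → go right; 85 < 98 → go left; 85 > 65 → go right; 85 < 97 → go left; 85 > 69 → go right. Place as right child of 69.
Insert 23: 23 < 55 → go left; 23 < 39 → go left; 23 > 22 → go right; 23 < 26 → go left; 23 < 25 → go left. Place as left child of 25.
Insert 35: 35 < 55 → go left; 35 < 39 → go left; 35 > 22 → go right; 35 > 26 → go right. Place as right child of 26.

Delete 23 (at most one child — splice it out).
After deletion, 62's left child: none.

none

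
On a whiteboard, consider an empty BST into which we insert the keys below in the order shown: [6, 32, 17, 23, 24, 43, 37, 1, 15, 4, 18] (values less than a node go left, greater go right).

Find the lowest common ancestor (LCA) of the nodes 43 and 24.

32

6: root
32: right child of 6 (depth 1)
17: left child of 32 (depth 2)
23: right child of 17 (depth 3)
24: right child of 23 (depth 4)
43: right child of 32 (depth 2)
37: left child of 43 (depth 3)
1: left child of 6 (depth 1)
15: left child of 17 (depth 3)
4: right child of 1 (depth 2)
18: left child of 23 (depth 4)

Path to 43: 6 → 32 → 43
Path to 24: 6 → 32 → 17 → 23 → 24
The paths share a prefix ending at 32, then split left and right.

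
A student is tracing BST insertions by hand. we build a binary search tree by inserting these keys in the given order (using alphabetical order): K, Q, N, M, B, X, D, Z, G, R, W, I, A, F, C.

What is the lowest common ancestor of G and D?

Resulting structure (node: left, right):
  K: L=B, R=Q
  Q: L=N, R=X
  N: L=M, R=–
  M: L=–, R=–
  B: L=A, R=D
  X: L=R, R=Z
  D: L=C, R=G
  Z: L=–, R=–
  G: L=F, R=I
  R: L=–, R=W
  W: L=–, R=–
  I: L=–, R=–
  A: L=–, R=–
  F: L=–, R=–
  C: L=–, R=–

Path to G: K → B → D → G
Path to D: K → B → D
D lies on both paths and is an ancestor of the other node.

D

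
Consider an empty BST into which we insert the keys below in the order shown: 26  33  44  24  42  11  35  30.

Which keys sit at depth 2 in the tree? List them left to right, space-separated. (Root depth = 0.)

26: root
33: right child of 26 (depth 1)
44: right child of 33 (depth 2)
24: left child of 26 (depth 1)
42: left child of 44 (depth 3)
11: left child of 24 (depth 2)
35: left child of 42 (depth 4)
30: left child of 33 (depth 2)

11 30 44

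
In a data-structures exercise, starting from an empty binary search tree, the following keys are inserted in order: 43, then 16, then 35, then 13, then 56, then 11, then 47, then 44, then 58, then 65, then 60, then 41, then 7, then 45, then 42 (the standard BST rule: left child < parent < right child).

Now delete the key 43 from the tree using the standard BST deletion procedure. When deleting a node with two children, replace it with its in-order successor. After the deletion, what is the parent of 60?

65

Resulting structure (node: left, right):
  43: L=16, R=56
  16: L=13, R=35
  35: L=–, R=41
  13: L=11, R=–
  56: L=47, R=58
  11: L=7, R=–
  47: L=44, R=–
  44: L=–, R=45
  58: L=–, R=65
  65: L=60, R=–
  60: L=–, R=–
  41: L=–, R=42
  7: L=–, R=–
  45: L=–, R=–
  42: L=–, R=–

Delete 43 (two children — replace with in-order successor).
After deletion, 60's parent is 65.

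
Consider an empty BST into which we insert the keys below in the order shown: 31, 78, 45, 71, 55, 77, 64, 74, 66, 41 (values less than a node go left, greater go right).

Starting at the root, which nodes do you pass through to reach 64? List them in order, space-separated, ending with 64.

31 78 45 71 55 64

Insert 31: tree is empty, so 31 becomes the root.
Insert 78: 78 > 31 → go right. Place as right child of 31.
Insert 45: 45 > 31 → go right; 45 < 78 → go left. Place as left child of 78.
Insert 71: 71 > 31 → go right; 71 < 78 → go left; 71 > 45 → go right. Place as right child of 45.
Insert 55: 55 > 31 → go right; 55 < 78 → go left; 55 > 45 → go right; 55 < 71 → go left. Place as left child of 71.
Insert 77: 77 > 31 → go right; 77 < 78 → go left; 77 > 45 → go right; 77 > 71 → go right. Place as right child of 71.
Insert 64: 64 > 31 → go right; 64 < 78 → go left; 64 > 45 → go right; 64 < 71 → go left; 64 > 55 → go right. Place as right child of 55.
Insert 74: 74 > 31 → go right; 74 < 78 → go left; 74 > 45 → go right; 74 > 71 → go right; 74 < 77 → go left. Place as left child of 77.
Insert 66: 66 > 31 → go right; 66 < 78 → go left; 66 > 45 → go right; 66 < 71 → go left; 66 > 55 → go right; 66 > 64 → go right. Place as right child of 64.
Insert 41: 41 > 31 → go right; 41 < 78 → go left; 41 < 45 → go left. Place as left child of 45.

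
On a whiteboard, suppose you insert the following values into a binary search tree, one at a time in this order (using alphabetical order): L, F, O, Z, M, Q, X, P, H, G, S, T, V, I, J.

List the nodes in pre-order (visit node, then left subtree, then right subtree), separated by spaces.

L F H G I J O M Z Q P X S T V

L: root
F: left child of L (depth 1)
O: right child of L (depth 1)
Z: right child of O (depth 2)
M: left child of O (depth 2)
Q: left child of Z (depth 3)
X: right child of Q (depth 4)
P: left child of Q (depth 4)
H: right child of F (depth 2)
G: left child of H (depth 3)
S: left child of X (depth 5)
T: right child of S (depth 6)
V: right child of T (depth 7)
I: right child of H (depth 3)
J: right child of I (depth 4)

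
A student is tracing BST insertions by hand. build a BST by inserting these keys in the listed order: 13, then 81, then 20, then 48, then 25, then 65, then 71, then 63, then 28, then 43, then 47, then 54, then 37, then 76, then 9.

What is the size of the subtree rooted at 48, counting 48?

13: root
81: right child of 13 (depth 1)
20: left child of 81 (depth 2)
48: right child of 20 (depth 3)
25: left child of 48 (depth 4)
65: right child of 48 (depth 4)
71: right child of 65 (depth 5)
63: left child of 65 (depth 5)
28: right child of 25 (depth 5)
43: right child of 28 (depth 6)
47: right child of 43 (depth 7)
54: left child of 63 (depth 6)
37: left child of 43 (depth 7)
76: right child of 71 (depth 6)
9: left child of 13 (depth 1)

Subtree rooted at 48 contains: 48, 25, 28, 43, 37, 47, 65, 63, 54, 71, 76 — 11 nodes.

11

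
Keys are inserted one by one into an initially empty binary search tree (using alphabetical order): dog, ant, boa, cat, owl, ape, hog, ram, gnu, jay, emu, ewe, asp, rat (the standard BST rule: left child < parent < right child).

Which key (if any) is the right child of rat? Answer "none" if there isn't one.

Resulting structure (node: left, right):
  dog: L=ant, R=owl
  ant: L=–, R=boa
  boa: L=ape, R=cat
  cat: L=–, R=–
  owl: L=hog, R=ram
  ape: L=–, R=asp
  hog: L=gnu, R=jay
  ram: L=–, R=rat
  gnu: L=emu, R=–
  jay: L=–, R=–
  emu: L=–, R=ewe
  ewe: L=–, R=–
  asp: L=–, R=–
  rat: L=–, R=–

none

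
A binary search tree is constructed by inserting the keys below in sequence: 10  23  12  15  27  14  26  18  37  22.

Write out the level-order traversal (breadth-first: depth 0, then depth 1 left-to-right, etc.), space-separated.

Insert 10: tree is empty, so 10 becomes the root.
Insert 23: 23 > 10 → go right. Place as right child of 10.
Insert 12: 12 > 10 → go right; 12 < 23 → go left. Place as left child of 23.
Insert 15: 15 > 10 → go right; 15 < 23 → go left; 15 > 12 → go right. Place as right child of 12.
Insert 27: 27 > 10 → go right; 27 > 23 → go right. Place as right child of 23.
Insert 14: 14 > 10 → go right; 14 < 23 → go left; 14 > 12 → go right; 14 < 15 → go left. Place as left child of 15.
Insert 26: 26 > 10 → go right; 26 > 23 → go right; 26 < 27 → go left. Place as left child of 27.
Insert 18: 18 > 10 → go right; 18 < 23 → go left; 18 > 12 → go right; 18 > 15 → go right. Place as right child of 15.
Insert 37: 37 > 10 → go right; 37 > 23 → go right; 37 > 27 → go right. Place as right child of 27.
Insert 22: 22 > 10 → go right; 22 < 23 → go left; 22 > 12 → go right; 22 > 15 → go right; 22 > 18 → go right. Place as right child of 18.

10 23 12 27 15 26 37 14 18 22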